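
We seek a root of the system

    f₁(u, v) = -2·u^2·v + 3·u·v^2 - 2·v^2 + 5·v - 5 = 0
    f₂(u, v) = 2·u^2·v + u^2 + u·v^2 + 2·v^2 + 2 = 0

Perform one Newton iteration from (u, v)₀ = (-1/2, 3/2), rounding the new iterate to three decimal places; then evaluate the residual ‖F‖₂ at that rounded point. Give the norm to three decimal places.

At (-1/2, 3/2): F = (-6.125, 6.375).
Jacobian J = [[-4·u·v + 3·v^2, -2·u^2 + 6·u·v - 4·v + 5], [4·u·v + 2·u + v^2, 2·u^2 + 2·u·v + 4·v]].
At the point, J = [[9.750, -6.000], [-1.750, 5.000]] (det J = 38.250).
Solving J·Δ = −F gives Δ = (-0.199, -1.345).
Then the next iterate is (u, v)₁ = (-0.699, 0.155).
Re-evaluating at (-0.699, 0.155): F = (-4.47490, 2.67132), so ‖F‖₂ = 5.212.

5.212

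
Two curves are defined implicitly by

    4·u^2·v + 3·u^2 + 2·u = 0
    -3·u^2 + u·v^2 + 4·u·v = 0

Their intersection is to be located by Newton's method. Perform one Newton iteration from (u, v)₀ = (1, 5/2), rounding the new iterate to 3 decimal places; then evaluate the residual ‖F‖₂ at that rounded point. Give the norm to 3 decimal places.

At (1, 5/2): F = (15.000, 13.250).
Jacobian J = [[8·u·v + 6·u + 2, 4·u^2], [-6·u + v^2 + 4·v, 2·u·v + 4·u]].
At the point, J = [[28.000, 4.000], [10.250, 9.000]] (det J = 211.000).
Solving J·Δ = −F gives Δ = (-0.389, -1.030).
Then the next iterate is (u, v)₁ = (0.611, 1.470).
Re-evaluating at (0.611, 1.470): F = (4.53709, 3.79303), so ‖F‖₂ = 5.914.

5.914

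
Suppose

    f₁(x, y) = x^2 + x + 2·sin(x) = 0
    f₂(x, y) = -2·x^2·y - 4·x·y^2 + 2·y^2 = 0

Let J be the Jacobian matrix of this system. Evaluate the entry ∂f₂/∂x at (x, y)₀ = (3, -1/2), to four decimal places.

5.0000

∂f₂/∂x = -4·x·y - 4·y^2.
At (3, -1/2) this is 5.0000.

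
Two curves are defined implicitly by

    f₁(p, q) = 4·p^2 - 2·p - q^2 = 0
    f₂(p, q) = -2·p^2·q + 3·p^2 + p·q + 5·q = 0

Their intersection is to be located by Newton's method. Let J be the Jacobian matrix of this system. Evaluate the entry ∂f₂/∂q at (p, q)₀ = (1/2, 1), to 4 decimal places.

5.0000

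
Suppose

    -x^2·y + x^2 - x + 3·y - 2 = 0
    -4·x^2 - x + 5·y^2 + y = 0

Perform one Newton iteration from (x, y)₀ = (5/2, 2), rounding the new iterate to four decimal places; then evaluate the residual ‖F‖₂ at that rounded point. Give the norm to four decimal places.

At (5/2, 2): F = (-4.7500, -5.5000).
Jacobian J = [[-2·x·y + 2·x - 1, -x^2 + 3], [-8·x - 1, 10·y + 1]].
At the point, J = [[-6.0000, -3.2500], [-21.0000, 21.0000]] (det J = -194.2500).
Solving J·Δ = −F gives Δ = (-0.6055, -0.3436).
Then the next iterate is (x, y)₁ = (1.8945, 1.6564).
Re-evaluating at (1.8945, 1.6564): F = (-1.281205, -0.876316), so ‖F‖₂ = 1.5522.

1.5522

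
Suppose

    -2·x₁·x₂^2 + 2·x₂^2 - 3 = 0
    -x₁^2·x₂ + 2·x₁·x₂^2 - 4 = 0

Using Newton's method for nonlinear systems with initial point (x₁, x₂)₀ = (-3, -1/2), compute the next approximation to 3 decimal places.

At (-3, -1/2): F = (-1.000, -1.000).
Jacobian J = [[-2·x₂^2, -4·x₁·x₂ + 4·x₂], [-2·x₁·x₂ + 2·x₂^2, -x₁^2 + 4·x₁·x₂]].
At the point, J = [[-0.500, -8.000], [-2.500, -3.000]] (det J = -18.500).
Solving J·Δ = −F gives Δ = (-0.270, -0.108).
Then the next iterate is (x₁, x₂)₁ = (-3.270, -0.608).

(-3.270, -0.608)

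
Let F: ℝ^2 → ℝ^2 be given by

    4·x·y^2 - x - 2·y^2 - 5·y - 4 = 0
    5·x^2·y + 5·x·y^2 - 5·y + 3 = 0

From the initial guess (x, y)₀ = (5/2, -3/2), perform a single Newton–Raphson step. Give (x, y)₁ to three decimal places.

(1.968, -0.992)

At (5/2, -3/2): F = (19.000, -8.250).
Jacobian J = [[4·y^2 - 1, 8·x·y - 4·y - 5], [10·x·y + 5·y^2, 5·x^2 + 10·x·y - 5]].
At the point, J = [[8.000, -29.000], [-26.250, -11.250]] (det J = -851.250).
Solving J·Δ = −F gives Δ = (-0.532, 0.508).
Then the next iterate is (x, y)₁ = (1.968, -0.992).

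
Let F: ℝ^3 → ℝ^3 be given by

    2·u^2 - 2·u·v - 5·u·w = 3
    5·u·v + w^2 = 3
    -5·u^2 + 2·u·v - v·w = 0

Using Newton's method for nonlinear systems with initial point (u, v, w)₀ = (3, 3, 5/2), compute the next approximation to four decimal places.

(1.5748, 1.7338, 0.9240)

At (3, 3, 5/2): F = (-40.5000, 48.2500, -34.5000).
Jacobian J = [[4·u - 2·v - 5·w, -2·u, -5·u], [5·v, 5·u, 2·w], [-10·u + 2·v, 2·u - w, -v]].
At the point, J = [[-6.5000, -6.0000, -15.0000], [15.0000, 15.0000, 5.0000], [-24.0000, 3.5000, -3.0000]] (det J = -5331.2500).
Solving J·Δ = −F gives Δ = (-1.4252, -1.2662, -1.5760).
Then the next iterate is (u, v, w)₁ = (1.5748, 1.7338, 0.9240).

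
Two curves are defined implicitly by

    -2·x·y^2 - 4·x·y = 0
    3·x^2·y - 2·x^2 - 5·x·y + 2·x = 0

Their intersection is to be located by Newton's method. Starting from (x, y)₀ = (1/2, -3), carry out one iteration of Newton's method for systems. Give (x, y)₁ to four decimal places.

At (1/2, -3): F = (-3.0000, 5.7500).
Jacobian J = [[-2·y^2 - 4·y, -4·x·y - 4·x], [6·x·y - 4·x - 5·y + 2, 3·x^2 - 5·x]].
At the point, J = [[-6.0000, 4.0000], [6.0000, -1.7500]] (det J = -13.5000).
Solving J·Δ = −F gives Δ = (-1.3148, -1.2222).
Then the next iterate is (x, y)₁ = (-0.8148, -4.2222).

(-0.8148, -4.2222)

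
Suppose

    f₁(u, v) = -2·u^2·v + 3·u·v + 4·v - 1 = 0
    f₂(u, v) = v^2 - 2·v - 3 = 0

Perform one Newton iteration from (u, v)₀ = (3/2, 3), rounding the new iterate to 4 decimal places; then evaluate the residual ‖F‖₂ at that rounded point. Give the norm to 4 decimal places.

At (3/2, 3): F = (11.0000, 0.0000).
Jacobian J = [[-4·u·v + 3·v, -2·u^2 + 3·u + 4], [0, 2·v - 2]].
At the point, J = [[-9.0000, 4.0000], [0.0000, 4.0000]] (det J = -36.0000).
Solving J·Δ = −F gives Δ = (1.2222, 0.0000).
Then the next iterate is (u, v)₁ = (2.7222, 3.0000).
Re-evaluating at (2.7222, 3.0000): F = (-8.962437, 0.0000), so ‖F‖₂ = 8.9624.

8.9624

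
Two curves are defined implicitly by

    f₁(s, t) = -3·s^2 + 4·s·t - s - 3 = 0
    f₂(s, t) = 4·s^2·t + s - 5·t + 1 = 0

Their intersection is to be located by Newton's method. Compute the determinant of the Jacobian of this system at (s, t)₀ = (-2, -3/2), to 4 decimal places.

255.0000

J = [[-6·s + 4·t - 1, 4·s], [8·s·t + 1, 4·s^2 - 5]].
At the point, J = [[5.0000, -8.0000], [25.0000, 11.0000]].
det J = 255.0000.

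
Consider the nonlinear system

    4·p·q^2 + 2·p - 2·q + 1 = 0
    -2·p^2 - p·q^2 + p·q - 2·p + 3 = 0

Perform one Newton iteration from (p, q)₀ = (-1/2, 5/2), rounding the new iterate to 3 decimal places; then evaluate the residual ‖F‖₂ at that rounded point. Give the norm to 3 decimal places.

620.303

At (-1/2, 5/2): F = (-17.500, 5.375).
Jacobian J = [[4·q^2 + 2, 8·p·q - 2], [-4·p - q^2 + q - 2, -2·p·q + p]].
At the point, J = [[27.000, -12.000], [-3.750, 2.000]] (det J = 9.000).
Solving J·Δ = −F gives Δ = (-3.278, -8.833).
Then the next iterate is (p, q)₁ = (-3.778, -6.333).
Re-evaluating at (-3.778, -6.333): F = (-599.98531, 157.45933), so ‖F‖₂ = 620.303.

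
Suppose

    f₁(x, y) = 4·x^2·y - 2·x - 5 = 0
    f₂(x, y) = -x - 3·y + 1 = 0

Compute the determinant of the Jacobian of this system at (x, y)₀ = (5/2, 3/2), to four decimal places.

J = [[8·x·y - 2, 4·x^2], [-1, -3]].
At the point, J = [[28.0000, 25.0000], [-1.0000, -3.0000]].
det J = -59.0000.

-59.0000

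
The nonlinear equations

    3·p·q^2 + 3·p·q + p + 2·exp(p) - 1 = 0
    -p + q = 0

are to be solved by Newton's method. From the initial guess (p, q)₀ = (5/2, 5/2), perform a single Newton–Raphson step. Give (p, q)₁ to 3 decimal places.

(1.553, 1.553)

At (5/2, 5/2): F = (91.48999, 0.000).
Jacobian J = [[3·q^2 + 3·q + 2·exp(p) + 1, 6·p·q + 3·p], [-1, 1]].
At the point, J = [[51.61499, 45.000], [-1.000, 1.000]] (det J = 96.61499).
Solving J·Δ = −F gives Δ = (-0.947, -0.947).
Then the next iterate is (p, q)₁ = (1.553, 1.553).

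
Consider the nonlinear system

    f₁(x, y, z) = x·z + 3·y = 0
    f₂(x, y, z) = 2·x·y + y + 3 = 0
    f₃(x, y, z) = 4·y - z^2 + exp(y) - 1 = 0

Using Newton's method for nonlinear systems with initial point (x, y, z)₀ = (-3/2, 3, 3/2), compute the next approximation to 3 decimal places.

At (-3/2, 3, 3/2): F = (6.750, -3.000, 28.83554).
Jacobian J = [[z, 3, x], [2·y, 2·x + 1, 0], [0, exp(y) + 4, -2·z]].
At the point, J = [[1.500, 3.000, -1.500], [6.000, -2.000, 0.000], [0.000, 24.08554, -3.000]] (det J = -153.76983).
Solving J·Δ = −F gives Δ = (0.230, -0.810, 3.111).
Then the next iterate is (x, y, z)₁ = (-1.270, 2.190, 4.611).

(-1.270, 2.190, 4.611)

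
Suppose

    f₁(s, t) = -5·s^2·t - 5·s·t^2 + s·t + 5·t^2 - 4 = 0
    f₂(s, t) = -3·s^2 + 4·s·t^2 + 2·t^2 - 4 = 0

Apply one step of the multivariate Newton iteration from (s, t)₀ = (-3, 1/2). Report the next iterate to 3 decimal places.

At (-3, 1/2): F = (-23.000, -33.500).
Jacobian J = [[-10·s·t - 5·t^2 + t, -5·s^2 - 10·s·t + s + 10·t], [-6·s + 4·t^2, 8·s·t + 4·t]].
At the point, J = [[14.250, -28.000], [19.000, -10.000]] (det J = 389.500).
Solving J·Δ = −F gives Δ = (1.818, 0.104).
Then the next iterate is (s, t)₁ = (-1.182, 0.604).

(-1.182, 0.604)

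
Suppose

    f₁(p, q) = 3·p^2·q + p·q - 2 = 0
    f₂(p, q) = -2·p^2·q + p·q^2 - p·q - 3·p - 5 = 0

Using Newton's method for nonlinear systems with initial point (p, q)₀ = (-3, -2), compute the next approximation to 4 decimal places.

At (-3, -2): F = (-50.0000, 22.0000).
Jacobian J = [[6·p·q + q, 3·p^2 + p], [-4·p·q + q^2 - q - 3, -2·p^2 + 2·p·q - p]].
At the point, J = [[34.0000, 24.0000], [-21.0000, -3.0000]] (det J = 402.0000).
Solving J·Δ = −F gives Δ = (0.9403, 0.7512).
Then the next iterate is (p, q)₁ = (-2.0597, -1.2488).

(-2.0597, -1.2488)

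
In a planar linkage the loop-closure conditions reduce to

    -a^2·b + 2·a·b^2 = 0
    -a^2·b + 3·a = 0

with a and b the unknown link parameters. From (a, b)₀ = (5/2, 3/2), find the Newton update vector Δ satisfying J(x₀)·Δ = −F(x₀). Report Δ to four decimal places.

(-0.0806, -0.2419)

At (5/2, 3/2): F = (1.8750, -1.8750).
Jacobian J = [[-2·a·b + 2·b^2, -a^2 + 4·a·b], [-2·a·b + 3, -a^2]].
At the point, J = [[-3.0000, 8.7500], [-4.5000, -6.2500]] (det J = 58.1250).
Solving J·Δ = −F gives Δ = (-0.0806, -0.2419).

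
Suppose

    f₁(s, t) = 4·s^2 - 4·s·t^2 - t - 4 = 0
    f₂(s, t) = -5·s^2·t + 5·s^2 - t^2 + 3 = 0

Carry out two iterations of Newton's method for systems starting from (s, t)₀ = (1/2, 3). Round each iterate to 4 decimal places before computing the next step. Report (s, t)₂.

(-0.2728, 1.8321)

At (1/2, 3): F = (-24.0000, -8.5000).
Jacobian J = [[8·s - 4·t^2, -8·s·t - 1], [-10·s·t + 10·s, -5·s^2 - 2·t]].
At the point, J = [[-32.0000, -13.0000], [-10.0000, -7.2500]] (det J = 102.0000).
Solving J·Δ = −F gives Δ = (-0.6225, -0.3137).
Then the next iterate is (s, t)₁ = (-0.1225, 2.6863).
Round to (-0.1225, 2.6863) and repeat: F = (-3.090333, -4.342733), J = [[-29.844831, 1.632574], [2.065718, -5.447631]].
Δ = (-0.1503, -0.8542), so (s, t)₂ = (-0.2728, 1.8321).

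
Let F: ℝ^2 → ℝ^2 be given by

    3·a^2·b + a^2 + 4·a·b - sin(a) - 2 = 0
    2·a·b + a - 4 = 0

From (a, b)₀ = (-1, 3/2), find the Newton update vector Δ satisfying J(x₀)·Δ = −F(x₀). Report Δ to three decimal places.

At (-1, 3/2): F = (-1.65853, -8.000).
Jacobian J = [[6·a·b + 2·a + 4·b - cos(a), 3·a^2 + 4·a], [2·b + 1, 2·a]].
At the point, J = [[-5.54030, -1.000], [4.000, -2.000]] (det J = 15.08060).
Solving J·Δ = −F gives Δ = (0.311, -3.379).

(0.311, -3.379)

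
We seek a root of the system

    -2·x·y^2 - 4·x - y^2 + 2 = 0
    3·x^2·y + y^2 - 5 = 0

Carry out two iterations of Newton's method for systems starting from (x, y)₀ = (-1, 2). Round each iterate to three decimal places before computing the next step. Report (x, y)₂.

At (-1, 2): F = (10.000, 5.000).
Jacobian J = [[-2·y^2 - 4, -4·x·y - 2·y], [6·x·y, 3·x^2 + 2·y]].
At the point, J = [[-12.000, 4.000], [-12.000, 7.000]] (det J = -36.000).
Solving J·Δ = −F gives Δ = (1.389, 1.667).
Then the next iterate is (x, y)₁ = (0.389, 3.667).
Round to (0.389, 3.667) and repeat: F = (-23.46457, 10.11157), J = [[-30.89378, -13.03985], [8.55878, 7.78796]].
Δ = (-0.394, -0.865), so (x, y)₂ = (-0.005, 2.802).

(-0.005, 2.802)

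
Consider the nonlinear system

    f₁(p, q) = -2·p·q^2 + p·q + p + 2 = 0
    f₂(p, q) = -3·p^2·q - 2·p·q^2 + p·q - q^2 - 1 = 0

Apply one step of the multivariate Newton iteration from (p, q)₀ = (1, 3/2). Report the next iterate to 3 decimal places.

(-0.414, 2.066)

At (1, 3/2): F = (0.000, -10.750).
Jacobian J = [[-2·q^2 + q + 1, -4·p·q + p], [-6·p·q - 2·q^2 + q, -3·p^2 - 4·p·q + p - 2·q]].
At the point, J = [[-2.000, -5.000], [-12.000, -11.000]] (det J = -38.000).
Solving J·Δ = −F gives Δ = (-1.414, 0.566).
Then the next iterate is (p, q)₁ = (-0.414, 2.066).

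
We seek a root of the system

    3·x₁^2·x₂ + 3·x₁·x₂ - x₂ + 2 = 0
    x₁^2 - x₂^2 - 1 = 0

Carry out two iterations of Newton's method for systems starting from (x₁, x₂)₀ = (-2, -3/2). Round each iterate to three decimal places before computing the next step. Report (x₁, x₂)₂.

At (-2, -3/2): F = (-5.500, 0.750).
Jacobian J = [[6·x₁·x₂ + 3·x₂, 3·x₁^2 + 3·x₁ - 1], [2·x₁, -2·x₂]].
At the point, J = [[13.500, 5.000], [-4.000, 3.000]] (det J = 60.500).
Solving J·Δ = −F gives Δ = (0.335, 0.196).
Then the next iterate is (x₁, x₂)₁ = (-1.665, -1.304).
Round to (-1.665, -1.304) and repeat: F = (-1.02746, 0.07181), J = [[9.11496, 2.32167], [-3.330, 2.608]].
Δ = (0.090, 0.088), so (x₁, x₂)₂ = (-1.575, -1.216).

(-1.575, -1.216)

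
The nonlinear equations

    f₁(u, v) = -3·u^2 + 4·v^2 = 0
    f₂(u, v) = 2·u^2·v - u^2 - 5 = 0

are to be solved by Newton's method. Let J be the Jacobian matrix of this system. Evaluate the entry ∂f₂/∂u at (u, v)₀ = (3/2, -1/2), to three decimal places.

∂f₂/∂u = 4·u·v - 2·u.
At (3/2, -1/2) this is -6.000.

-6.000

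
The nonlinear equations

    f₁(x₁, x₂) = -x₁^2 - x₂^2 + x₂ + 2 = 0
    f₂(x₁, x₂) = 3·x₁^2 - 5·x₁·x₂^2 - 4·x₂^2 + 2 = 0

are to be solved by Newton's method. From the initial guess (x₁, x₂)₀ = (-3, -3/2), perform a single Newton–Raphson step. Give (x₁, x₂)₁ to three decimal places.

At (-3, -3/2): F = (-10.750, 53.750).
Jacobian J = [[-2·x₁, -2·x₂ + 1], [6·x₁ - 5·x₂^2, -10·x₁·x₂ - 8·x₂]].
At the point, J = [[6.000, 4.000], [-29.250, -33.000]] (det J = -81.000).
Solving J·Δ = −F gives Δ = (1.725, 0.100).
Then the next iterate is (x₁, x₂)₁ = (-1.275, -1.400).

(-1.275, -1.400)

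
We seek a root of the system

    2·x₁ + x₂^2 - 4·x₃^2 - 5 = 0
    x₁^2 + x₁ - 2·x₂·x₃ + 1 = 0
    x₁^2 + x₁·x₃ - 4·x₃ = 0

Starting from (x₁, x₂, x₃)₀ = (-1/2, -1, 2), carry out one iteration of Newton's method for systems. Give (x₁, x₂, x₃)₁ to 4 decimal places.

At (-1/2, -1, 2): F = (-21.0000, 4.7500, -8.7500).
Jacobian J = [[2, 2·x₂, -8·x₃], [2·x₁ + 1, -2·x₃, -2·x₂], [2·x₁ + x₃, 0, x₁ - 4]].
At the point, J = [[2.0000, -2.0000, -16.0000], [0.0000, -4.0000, 2.0000], [1.0000, 0.0000, -4.5000]] (det J = -32.0000).
Solving J·Δ = −F gives Δ = (5.4453, 0.8203, -0.7344).
Then the next iterate is (x₁, x₂, x₃)₁ = (4.9453, -0.1797, 1.2656).

(4.9453, -0.1797, 1.2656)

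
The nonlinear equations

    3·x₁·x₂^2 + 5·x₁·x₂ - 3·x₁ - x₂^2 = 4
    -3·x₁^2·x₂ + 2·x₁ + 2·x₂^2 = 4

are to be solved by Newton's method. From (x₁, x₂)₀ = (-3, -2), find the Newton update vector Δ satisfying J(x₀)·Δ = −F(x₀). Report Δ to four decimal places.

(1.2712, 0.2508)

At (-3, -2): F = (-5.0000, 52.0000).
Jacobian J = [[3·x₂^2 + 5·x₂ - 3, 6·x₁·x₂ + 5·x₁ - 2·x₂], [-6·x₁·x₂ + 2, -3·x₁^2 + 4·x₂]].
At the point, J = [[-1.0000, 25.0000], [-34.0000, -35.0000]] (det J = 885.0000).
Solving J·Δ = −F gives Δ = (1.2712, 0.2508).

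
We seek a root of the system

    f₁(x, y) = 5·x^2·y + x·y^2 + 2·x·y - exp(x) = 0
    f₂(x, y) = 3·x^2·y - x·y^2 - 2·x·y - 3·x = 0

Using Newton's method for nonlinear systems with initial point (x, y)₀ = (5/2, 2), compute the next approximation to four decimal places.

(2.2188, 0.7582)

At (5/2, 2): F = (70.317506, 10.0000).
Jacobian J = [[10·x·y + y^2 + 2·y - exp(x), 5·x^2 + 2·x·y + 2·x], [6·x·y - y^2 - 2·y - 3, 3·x^2 - 2·x·y - 2·x]].
At the point, J = [[45.817506, 46.2500], [19.0000, 3.7500]] (det J = -706.934352).
Solving J·Δ = −F gives Δ = (-0.2812, -1.2418).
Then the next iterate is (x, y)₁ = (2.2188, 0.7582).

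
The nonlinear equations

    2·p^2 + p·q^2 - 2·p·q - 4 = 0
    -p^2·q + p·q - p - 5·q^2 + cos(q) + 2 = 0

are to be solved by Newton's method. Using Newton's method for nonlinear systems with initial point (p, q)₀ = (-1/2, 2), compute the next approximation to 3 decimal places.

(-1.717, 0.935)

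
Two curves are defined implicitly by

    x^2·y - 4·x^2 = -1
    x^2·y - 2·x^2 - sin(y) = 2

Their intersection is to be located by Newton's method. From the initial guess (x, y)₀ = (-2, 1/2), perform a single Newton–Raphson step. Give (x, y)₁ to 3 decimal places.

(-1.661, 2.565)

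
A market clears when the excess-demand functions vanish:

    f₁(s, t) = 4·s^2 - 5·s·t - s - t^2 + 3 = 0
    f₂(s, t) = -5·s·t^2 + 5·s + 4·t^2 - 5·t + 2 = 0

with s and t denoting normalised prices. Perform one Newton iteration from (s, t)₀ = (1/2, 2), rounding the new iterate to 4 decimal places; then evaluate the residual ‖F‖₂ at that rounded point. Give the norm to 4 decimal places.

At (1/2, 2): F = (-5.5000, 0.5000).
Jacobian J = [[8·s - 5·t - 1, -5·s - 2·t], [-5·t^2 + 5, -10·s·t + 8·t - 5]].
At the point, J = [[-7.0000, -6.5000], [-15.0000, 1.0000]] (det J = -104.5000).
Solving J·Δ = −F gives Δ = (-0.0215, -0.8230).
Then the next iterate is (s, t)₁ = (0.4785, 1.1770).
Re-evaluating at (0.4785, 1.1770): F = (-0.763952, 0.734416), so ‖F‖₂ = 1.0597.

1.0597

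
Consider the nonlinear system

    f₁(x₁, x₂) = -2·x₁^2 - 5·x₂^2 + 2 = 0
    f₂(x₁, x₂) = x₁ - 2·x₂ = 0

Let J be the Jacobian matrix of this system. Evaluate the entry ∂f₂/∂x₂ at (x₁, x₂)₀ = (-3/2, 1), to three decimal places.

-2.000

∂f₂/∂x₂ = -2.
At (-3/2, 1) this is -2.000.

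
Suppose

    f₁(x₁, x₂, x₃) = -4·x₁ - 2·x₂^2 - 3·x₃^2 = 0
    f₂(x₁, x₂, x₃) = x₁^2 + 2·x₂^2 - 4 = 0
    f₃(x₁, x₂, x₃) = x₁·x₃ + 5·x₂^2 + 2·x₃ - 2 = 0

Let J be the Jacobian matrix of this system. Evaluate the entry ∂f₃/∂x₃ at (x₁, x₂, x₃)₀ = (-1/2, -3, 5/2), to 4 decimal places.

∂f₃/∂x₃ = x₁ + 2.
At (-1/2, -3, 5/2) this is 1.5000.

1.5000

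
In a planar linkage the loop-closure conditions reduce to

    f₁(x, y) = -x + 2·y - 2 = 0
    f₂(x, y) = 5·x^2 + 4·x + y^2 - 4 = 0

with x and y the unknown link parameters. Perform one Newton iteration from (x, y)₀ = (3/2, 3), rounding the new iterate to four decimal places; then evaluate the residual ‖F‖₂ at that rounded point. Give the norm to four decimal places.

4.7600

At (3/2, 3): F = (2.5000, 22.2500).
Jacobian J = [[-1, 2], [10·x + 4, 2·y]].
At the point, J = [[-1.0000, 2.0000], [19.0000, 6.0000]] (det J = -44.0000).
Solving J·Δ = −F gives Δ = (-0.6705, -1.5852).
Then the next iterate is (x, y)₁ = (0.8295, 1.4148).
Re-evaluating at (0.8295, 1.4148): F = (0.0001, 4.760010), so ‖F‖₂ = 4.7600.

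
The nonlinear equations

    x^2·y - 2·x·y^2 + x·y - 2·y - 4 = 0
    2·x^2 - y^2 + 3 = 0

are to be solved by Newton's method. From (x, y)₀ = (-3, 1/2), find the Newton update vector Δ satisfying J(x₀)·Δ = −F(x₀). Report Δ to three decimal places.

(1.683, 0.555)

At (-3, 1/2): F = (-0.500, 20.750).
Jacobian J = [[2·x·y - 2·y^2 + y, x^2 - 4·x·y + x - 2], [4·x, -2·y]].
At the point, J = [[-3.000, 10.000], [-12.000, -1.000]] (det J = 123.000).
Solving J·Δ = −F gives Δ = (1.683, 0.555).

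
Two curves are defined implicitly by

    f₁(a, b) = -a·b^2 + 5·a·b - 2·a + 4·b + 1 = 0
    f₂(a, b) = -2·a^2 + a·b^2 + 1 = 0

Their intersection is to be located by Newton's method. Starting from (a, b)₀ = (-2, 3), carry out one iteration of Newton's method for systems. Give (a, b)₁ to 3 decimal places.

At (-2, 3): F = (5.000, -25.000).
Jacobian J = [[-b^2 + 5·b - 2, -2·a·b + 5·a + 4], [-4·a + b^2, 2·a·b]].
At the point, J = [[4.000, 6.000], [17.000, -12.000]] (det J = -150.000).
Solving J·Δ = −F gives Δ = (0.600, -1.233).
Then the next iterate is (a, b)₁ = (-1.400, 1.767).

(-1.400, 1.767)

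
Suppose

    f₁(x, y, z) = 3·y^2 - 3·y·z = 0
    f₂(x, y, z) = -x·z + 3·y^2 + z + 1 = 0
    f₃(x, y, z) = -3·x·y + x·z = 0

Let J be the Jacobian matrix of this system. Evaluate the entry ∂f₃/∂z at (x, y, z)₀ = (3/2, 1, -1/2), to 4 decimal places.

1.5000

∂f₃/∂z = x.
At (3/2, 1, -1/2) this is 1.5000.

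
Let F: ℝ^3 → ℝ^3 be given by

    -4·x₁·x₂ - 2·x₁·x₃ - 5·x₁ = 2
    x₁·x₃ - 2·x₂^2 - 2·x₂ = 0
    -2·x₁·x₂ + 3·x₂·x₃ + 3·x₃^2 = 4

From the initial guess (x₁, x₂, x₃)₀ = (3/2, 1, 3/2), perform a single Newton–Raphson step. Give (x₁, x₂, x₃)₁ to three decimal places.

At (3/2, 1, 3/2): F = (-20.000, -1.750, 4.250).
Jacobian J = [[-4·x₂ - 2·x₃ - 5, -4·x₁, -2·x₁], [x₃, -4·x₂ - 2, x₁], [-2·x₂, -2·x₁ + 3·x₃, 3·x₂ + 6·x₃]].
At the point, J = [[-12.000, -6.000, -3.000], [1.500, -6.000, 1.500], [-2.000, 1.500, 12.000]] (det J = 1046.250).
Solving J·Δ = −F gives Δ = (-1.197, -0.707, -0.465).
Then the next iterate is (x₁, x₂, x₃)₁ = (0.303, 0.293, 1.035).

(0.303, 0.293, 1.035)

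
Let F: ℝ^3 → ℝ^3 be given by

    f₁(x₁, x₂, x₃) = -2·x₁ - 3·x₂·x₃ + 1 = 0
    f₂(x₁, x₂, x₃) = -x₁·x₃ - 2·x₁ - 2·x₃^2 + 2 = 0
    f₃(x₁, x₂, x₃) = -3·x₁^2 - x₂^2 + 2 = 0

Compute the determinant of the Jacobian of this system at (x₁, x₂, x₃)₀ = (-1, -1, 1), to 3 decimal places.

24.000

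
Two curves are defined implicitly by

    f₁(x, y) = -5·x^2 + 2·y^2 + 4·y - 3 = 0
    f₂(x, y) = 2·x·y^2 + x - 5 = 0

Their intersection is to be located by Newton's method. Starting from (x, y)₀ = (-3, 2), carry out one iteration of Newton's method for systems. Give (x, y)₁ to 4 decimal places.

At (-3, 2): F = (-32.0000, -32.0000).
Jacobian J = [[-10·x, 4·y + 4], [2·y^2 + 1, 4·x·y]].
At the point, J = [[30.0000, 12.0000], [9.0000, -24.0000]] (det J = -828.0000).
Solving J·Δ = −F gives Δ = (1.3913, -0.8116).
Then the next iterate is (x, y)₁ = (-1.6087, 1.1884).

(-1.6087, 1.1884)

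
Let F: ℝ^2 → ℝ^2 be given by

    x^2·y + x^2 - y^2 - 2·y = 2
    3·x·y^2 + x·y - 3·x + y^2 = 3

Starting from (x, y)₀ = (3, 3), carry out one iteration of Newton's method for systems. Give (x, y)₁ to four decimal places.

At (3, 3): F = (19.0000, 87.0000).
Jacobian J = [[2·x·y + 2·x, x^2 - 2·y - 2], [3·y^2 + y - 3, 6·x·y + x + 2·y]].
At the point, J = [[24.0000, 1.0000], [27.0000, 63.0000]] (det J = 1485.0000).
Solving J·Δ = −F gives Δ = (-0.7475, -1.0606).
Then the next iterate is (x, y)₁ = (2.2525, 1.9394).

(2.2525, 1.9394)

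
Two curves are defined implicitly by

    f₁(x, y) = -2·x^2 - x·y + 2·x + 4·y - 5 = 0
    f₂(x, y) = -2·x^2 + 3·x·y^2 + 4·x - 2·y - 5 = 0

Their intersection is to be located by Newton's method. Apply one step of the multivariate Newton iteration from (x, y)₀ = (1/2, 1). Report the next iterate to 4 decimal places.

(1.2027, 1.4865)

At (1/2, 1): F = (-1.0000, -4.0000).
Jacobian J = [[-4·x - y + 2, -x + 4], [-4·x + 3·y^2 + 4, 6·x·y - 2]].
At the point, J = [[-1.0000, 3.5000], [5.0000, 1.0000]] (det J = -18.5000).
Solving J·Δ = −F gives Δ = (0.7027, 0.4865).
Then the next iterate is (x, y)₁ = (1.2027, 1.4865).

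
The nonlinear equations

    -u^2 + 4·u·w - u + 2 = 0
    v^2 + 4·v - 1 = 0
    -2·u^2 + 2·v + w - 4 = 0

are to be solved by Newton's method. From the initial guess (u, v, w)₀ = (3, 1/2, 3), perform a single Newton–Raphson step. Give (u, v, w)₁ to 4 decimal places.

(1.3356, 0.2500, 1.5268)

At (3, 1/2, 3): F = (26.0000, 1.2500, -18.0000).
Jacobian J = [[-2·u + 4·w - 1, 0, 4·u], [0, 2·v + 4, 0], [-4·u, 2, 1]].
At the point, J = [[5.0000, 0.0000, 12.0000], [0.0000, 5.0000, 0.0000], [-12.0000, 2.0000, 1.0000]] (det J = 745.0000).
Solving J·Δ = −F gives Δ = (-1.6644, -0.2500, -1.4732).
Then the next iterate is (u, v, w)₁ = (1.3356, 0.2500, 1.5268).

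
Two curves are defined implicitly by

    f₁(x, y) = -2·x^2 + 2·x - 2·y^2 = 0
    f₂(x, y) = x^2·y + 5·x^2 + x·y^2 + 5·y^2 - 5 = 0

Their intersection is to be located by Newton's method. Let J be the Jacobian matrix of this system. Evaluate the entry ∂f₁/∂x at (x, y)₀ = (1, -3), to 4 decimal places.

-2.0000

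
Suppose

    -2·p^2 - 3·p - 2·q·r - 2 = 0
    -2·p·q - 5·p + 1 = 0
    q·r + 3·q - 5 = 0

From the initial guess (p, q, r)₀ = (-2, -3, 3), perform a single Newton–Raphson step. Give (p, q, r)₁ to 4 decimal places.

At (-2, -3, 3): F = (14.0000, -1.0000, -23.0000).
Jacobian J = [[-4·p - 3, -2·r, -2·q], [-2·q - 5, -2·p, 0], [0, r + 3, q]].
At the point, J = [[5.0000, -6.0000, 6.0000], [1.0000, 4.0000, 0.0000], [0.0000, 6.0000, -3.0000]] (det J = -42.0000).
Solving J·Δ = −F gives Δ = (8.7143, -1.9286, -11.5238).
Then the next iterate is (p, q, r)₁ = (6.7143, -4.9286, -8.5238).

(6.7143, -4.9286, -8.5238)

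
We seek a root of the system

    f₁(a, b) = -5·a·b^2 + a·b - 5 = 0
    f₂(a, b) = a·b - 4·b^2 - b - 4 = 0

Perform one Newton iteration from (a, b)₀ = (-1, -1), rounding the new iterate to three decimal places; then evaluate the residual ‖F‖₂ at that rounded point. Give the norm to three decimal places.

5.303

At (-1, -1): F = (1.000, -6.000).
Jacobian J = [[-5·b^2 + b, -10·a·b + a], [b, a - 8·b - 1]].
At the point, J = [[-6.000, -11.000], [-1.000, 6.000]] (det J = -47.000).
Solving J·Δ = −F gives Δ = (-1.277, 0.787).
Then the next iterate is (a, b)₁ = (-2.277, -0.213).
Re-evaluating at (-2.277, -0.213): F = (-3.99847, -3.48347), so ‖F‖₂ = 5.303.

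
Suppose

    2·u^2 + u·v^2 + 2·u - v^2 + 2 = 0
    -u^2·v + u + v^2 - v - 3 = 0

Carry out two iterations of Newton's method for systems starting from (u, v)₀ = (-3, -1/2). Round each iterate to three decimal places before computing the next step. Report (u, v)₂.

(-1.376, -1.067)

At (-3, -1/2): F = (13.000, -0.750).
Jacobian J = [[4·u + v^2 + 2, 2·u·v - 2·v], [-2·u·v + 1, -u^2 + 2·v - 1]].
At the point, J = [[-9.750, 4.000], [-2.000, -11.000]] (det J = 115.250).
Solving J·Δ = −F gives Δ = (1.215, -0.289).
Then the next iterate is (u, v)₁ = (-1.785, -0.789).
Round to (-1.785, -0.789) and repeat: F = (3.06873, -0.85955), J = [[-4.51748, 4.39473], [-1.81673, -5.76423]].
Δ = (0.409, -0.278), so (u, v)₂ = (-1.376, -1.067).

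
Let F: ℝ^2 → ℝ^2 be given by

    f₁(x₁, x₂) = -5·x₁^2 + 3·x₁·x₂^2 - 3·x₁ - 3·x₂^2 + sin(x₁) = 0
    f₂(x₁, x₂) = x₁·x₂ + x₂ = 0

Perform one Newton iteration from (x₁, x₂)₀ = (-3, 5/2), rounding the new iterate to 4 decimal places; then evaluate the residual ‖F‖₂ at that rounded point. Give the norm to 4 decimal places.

31.5874

At (-3, 5/2): F = (-111.141120, -5.0000).
Jacobian J = [[-10·x₁ + 3·x₂^2 + cos(x₁) - 3, 6·x₁·x₂ - 6·x₂], [x₂, x₁ + 1]].
At the point, J = [[44.760008, -60.0000], [2.5000, -2.0000]] (det J = 60.479985).
Solving J·Δ = −F gives Δ = (1.2850, -0.8937).
Then the next iterate is (x₁, x₂)₁ = (-1.7150, 1.6063).
Re-evaluating at (-1.7150, 1.6063): F = (-31.566472, -1.148505), so ‖F‖₂ = 31.5874.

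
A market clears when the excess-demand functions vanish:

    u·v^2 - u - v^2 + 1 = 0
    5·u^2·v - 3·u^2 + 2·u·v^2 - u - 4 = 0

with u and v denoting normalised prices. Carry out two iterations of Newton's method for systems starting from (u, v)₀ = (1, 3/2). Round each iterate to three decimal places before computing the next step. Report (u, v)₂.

(1.000, 1.109)

At (1, 3/2): F = (0.000, 4.000).
Jacobian J = [[v^2 - 1, 2·u·v - 2·v], [10·u·v - 6·u + 2·v^2 - 1, 5·u^2 + 4·u·v]].
At the point, J = [[1.250, 0.000], [12.500, 11.000]] (det J = 13.750).
Solving J·Δ = −F gives Δ = (0.000, -0.364).
Then the next iterate is (u, v)₁ = (1.000, 1.136).
Round to (1.000, 1.136) and repeat: F = (0.000, 0.26099), J = [[0.29050, 0.000], [6.94099, 9.544]].
Δ = (0.000, -0.027), so (u, v)₂ = (1.000, 1.109).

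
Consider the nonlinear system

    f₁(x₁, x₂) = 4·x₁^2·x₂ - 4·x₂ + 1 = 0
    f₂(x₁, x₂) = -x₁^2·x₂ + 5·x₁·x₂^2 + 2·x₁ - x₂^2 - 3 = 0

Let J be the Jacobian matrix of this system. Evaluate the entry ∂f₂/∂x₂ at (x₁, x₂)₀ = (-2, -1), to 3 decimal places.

18.000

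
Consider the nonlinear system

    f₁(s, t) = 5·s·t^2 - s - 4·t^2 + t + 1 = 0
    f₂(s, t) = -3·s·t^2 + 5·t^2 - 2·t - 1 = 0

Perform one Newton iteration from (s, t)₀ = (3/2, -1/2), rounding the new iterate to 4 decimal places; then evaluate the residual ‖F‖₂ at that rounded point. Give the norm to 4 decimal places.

0.0391

At (3/2, -1/2): F = (-0.1250, 0.1250).
Jacobian J = [[5·t^2 - 1, 10·s·t - 8·t + 1], [-3·t^2, -6·s·t + 10·t - 2]].
At the point, J = [[0.2500, -2.5000], [-0.7500, -2.5000]] (det J = -2.5000).
Solving J·Δ = −F gives Δ = (0.2500, -0.0250).
Then the next iterate is (s, t)₁ = (1.7500, -0.5250).
Re-evaluating at (1.7500, -0.5250): F = (0.034219, -0.018906), so ‖F‖₂ = 0.0391.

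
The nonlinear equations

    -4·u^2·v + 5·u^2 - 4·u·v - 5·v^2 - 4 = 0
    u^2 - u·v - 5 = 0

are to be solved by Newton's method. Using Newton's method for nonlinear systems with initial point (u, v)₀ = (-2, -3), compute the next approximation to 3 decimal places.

(-0.400, 1.300)

At (-2, -3): F = (-5.000, -7.000).
Jacobian J = [[-8·u·v + 10·u - 4·v, -4·u^2 - 4·u - 10·v], [2·u - v, -u]].
At the point, J = [[-56.000, 22.000], [-1.000, 2.000]] (det J = -90.000).
Solving J·Δ = −F gives Δ = (1.600, 4.300).
Then the next iterate is (u, v)₁ = (-0.400, 1.300).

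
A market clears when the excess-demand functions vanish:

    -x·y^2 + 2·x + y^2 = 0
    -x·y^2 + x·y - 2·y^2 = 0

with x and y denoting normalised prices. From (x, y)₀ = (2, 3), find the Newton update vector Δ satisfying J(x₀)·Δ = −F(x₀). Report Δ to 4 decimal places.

At (2, 3): F = (-5.0000, -30.0000).
Jacobian J = [[-y^2 + 2, -2·x·y + 2·y], [-y^2 + y, -2·x·y + x - 4·y]].
At the point, J = [[-7.0000, -6.0000], [-6.0000, -22.0000]] (det J = 118.0000).
Solving J·Δ = −F gives Δ = (0.5932, -1.5254).

(0.5932, -1.5254)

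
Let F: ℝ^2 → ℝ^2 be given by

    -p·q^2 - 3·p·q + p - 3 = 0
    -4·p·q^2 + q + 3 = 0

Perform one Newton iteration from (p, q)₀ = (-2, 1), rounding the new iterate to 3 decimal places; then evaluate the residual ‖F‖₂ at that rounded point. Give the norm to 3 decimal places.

56.151

At (-2, 1): F = (3.000, 12.000).
Jacobian J = [[-q^2 - 3·q + 1, -2·p·q - 3·p], [-4·q^2, -8·p·q + 1]].
At the point, J = [[-3.000, 10.000], [-4.000, 17.000]] (det J = -11.000).
Solving J·Δ = −F gives Δ = (-6.273, -2.182).
Then the next iterate is (p, q)₁ = (-8.273, -1.182).
Re-evaluating at (-8.273, -1.182): F = (-29.05065, 48.05163), so ‖F‖₂ = 56.151.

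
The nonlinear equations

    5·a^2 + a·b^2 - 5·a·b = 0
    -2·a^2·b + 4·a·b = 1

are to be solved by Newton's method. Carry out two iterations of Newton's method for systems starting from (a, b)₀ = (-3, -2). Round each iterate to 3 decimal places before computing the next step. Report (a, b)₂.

(-1.027, -0.905)

At (-3, -2): F = (3.000, 59.000).
Jacobian J = [[10·a + b^2 - 5·b, 2·a·b - 5·a], [-4·a·b + 4·b, -2·a^2 + 4·a]].
At the point, J = [[-16.000, 27.000], [-32.000, -30.000]] (det J = 1344.000).
Solving J·Δ = −F gives Δ = (1.252, 0.631).
Then the next iterate is (a, b)₁ = (-1.748, -1.369).
Round to (-1.748, -1.369) and repeat: F = (0.03643, 16.93802), J = [[-8.76084, 13.52602], [-15.04805, -13.10301]].
Δ = (0.721, 0.464), so (a, b)₂ = (-1.027, -0.905).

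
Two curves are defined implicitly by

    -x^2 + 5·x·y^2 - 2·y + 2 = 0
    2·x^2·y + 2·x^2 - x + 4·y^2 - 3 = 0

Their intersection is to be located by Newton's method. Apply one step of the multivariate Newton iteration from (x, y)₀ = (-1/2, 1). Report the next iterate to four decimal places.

At (-1/2, 1): F = (-2.7500, 2.5000).
Jacobian J = [[-2·x + 5·y^2, 10·x·y - 2], [4·x·y + 4·x - 1, 2·x^2 + 8·y]].
At the point, J = [[6.0000, -7.0000], [-5.0000, 8.5000]] (det J = 16.0000).
Solving J·Δ = −F gives Δ = (0.3672, -0.0781).
Then the next iterate is (x, y)₁ = (-0.1328, 0.9219).

(-0.1328, 0.9219)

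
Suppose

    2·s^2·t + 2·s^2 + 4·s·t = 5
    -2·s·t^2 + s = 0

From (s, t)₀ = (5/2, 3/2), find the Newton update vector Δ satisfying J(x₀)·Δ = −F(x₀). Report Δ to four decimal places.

(-1.0922, -0.3285)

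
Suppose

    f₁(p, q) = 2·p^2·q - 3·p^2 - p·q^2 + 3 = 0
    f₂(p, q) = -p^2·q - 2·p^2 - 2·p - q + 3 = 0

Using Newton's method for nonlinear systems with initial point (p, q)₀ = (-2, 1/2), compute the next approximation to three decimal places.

(-1.516, 0.575)

At (-2, 1/2): F = (-4.500, -3.500).
Jacobian J = [[4·p·q - 6·p - q^2, 2·p^2 - 2·p·q], [-2·p·q - 4·p - 2, -p^2 - 1]].
At the point, J = [[7.750, 10.000], [8.000, -5.000]] (det J = -118.750).
Solving J·Δ = −F gives Δ = (0.484, 0.075).
Then the next iterate is (p, q)₁ = (-1.516, 0.575).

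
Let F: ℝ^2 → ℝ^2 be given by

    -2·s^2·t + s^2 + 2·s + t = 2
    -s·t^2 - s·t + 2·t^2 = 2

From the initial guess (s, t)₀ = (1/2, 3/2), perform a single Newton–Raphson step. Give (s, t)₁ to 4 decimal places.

At (1/2, 3/2): F = (0.0000, 0.6250).
Jacobian J = [[-4·s·t + 2·s + 2, -2·s^2 + 1], [-t^2 - t, -2·s·t - s + 4·t]].
At the point, J = [[0.0000, 0.5000], [-3.7500, 4.0000]] (det J = 1.8750).
Solving J·Δ = −F gives Δ = (0.1667, 0.0000).
Then the next iterate is (s, t)₁ = (0.6667, 1.5000).

(0.6667, 1.5000)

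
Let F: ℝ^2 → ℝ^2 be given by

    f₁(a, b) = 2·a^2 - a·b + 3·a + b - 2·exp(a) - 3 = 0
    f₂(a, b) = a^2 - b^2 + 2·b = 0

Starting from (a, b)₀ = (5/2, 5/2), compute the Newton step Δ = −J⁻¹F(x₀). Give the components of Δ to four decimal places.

At (5/2, 5/2): F = (-11.114988, 5.0000).
Jacobian J = [[4·a - b - 2·exp(a) + 3, -a + 1], [2·a, -2·b + 2]].
At the point, J = [[-13.864988, -1.5000], [5.0000, -3.0000]] (det J = 49.094964).
Solving J·Δ = −F gives Δ = (-0.8320, 0.2801).

(-0.8320, 0.2801)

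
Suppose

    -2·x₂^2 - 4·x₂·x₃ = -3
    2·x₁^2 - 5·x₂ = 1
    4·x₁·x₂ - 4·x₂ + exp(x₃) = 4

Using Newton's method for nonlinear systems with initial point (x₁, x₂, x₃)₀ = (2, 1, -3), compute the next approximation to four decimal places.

(1.8247, 1.1195, 0.4889)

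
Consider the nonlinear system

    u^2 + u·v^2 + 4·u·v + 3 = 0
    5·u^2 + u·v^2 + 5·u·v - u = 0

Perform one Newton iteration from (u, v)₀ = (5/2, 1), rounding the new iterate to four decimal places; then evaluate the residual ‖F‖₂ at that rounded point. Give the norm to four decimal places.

At (5/2, 1): F = (21.7500, 43.7500).
Jacobian J = [[2·u + v^2 + 4·v, 2·u·v + 4·u], [10·u + v^2 + 5·v - 1, 2·u·v + 5·u]].
At the point, J = [[10.0000, 15.0000], [30.0000, 17.5000]] (det J = -275.0000).
Solving J·Δ = −F gives Δ = (-1.0023, -0.7818).
Then the next iterate is (u, v)₁ = (1.4977, 0.2182).
Re-evaluating at (1.4977, 0.2182): F = (6.621605, 11.423125), so ‖F‖₂ = 13.2035.

13.2035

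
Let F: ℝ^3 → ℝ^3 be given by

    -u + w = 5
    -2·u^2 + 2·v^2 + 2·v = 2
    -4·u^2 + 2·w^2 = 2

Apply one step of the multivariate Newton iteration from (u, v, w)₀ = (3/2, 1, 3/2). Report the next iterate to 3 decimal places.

At (3/2, 1, 3/2): F = (-5.000, -2.500, -6.500).
Jacobian J = [[-1, 0, 1], [-4·u, 4·v + 2, 0], [-8·u, 0, 4·w]].
At the point, J = [[-1.000, 0.000, 1.000], [-6.000, 6.000, 0.000], [-12.000, 0.000, 6.000]] (det J = 36.000).
Solving J·Δ = −F gives Δ = (3.917, 4.333, 8.917).
Then the next iterate is (u, v, w)₁ = (5.417, 5.333, 10.417).

(5.417, 5.333, 10.417)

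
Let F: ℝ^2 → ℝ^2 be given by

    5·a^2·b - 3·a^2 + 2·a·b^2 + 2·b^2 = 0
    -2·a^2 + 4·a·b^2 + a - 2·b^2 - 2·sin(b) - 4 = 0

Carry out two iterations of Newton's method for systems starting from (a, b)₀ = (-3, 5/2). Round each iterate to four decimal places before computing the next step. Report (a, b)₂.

At (-3, 5/2): F = (60.5000, -113.696944).
Jacobian J = [[10·a·b - 6·a + 2·b^2, 5·a^2 + 4·a·b + 4·b], [-4·a + 4·b^2 + 1, 8·a·b - 4·b - 2·cos(b)]].
At the point, J = [[-44.5000, 25.0000], [38.0000, -68.397713]] (det J = 2093.698218).
Solving J·Δ = −F gives Δ = (0.6188, -1.3185).
Then the next iterate is (a, b)₁ = (-2.3812, 1.1815).
Round to (-2.3812, 1.1815) and repeat: F = (12.629704, -35.659735), J = [[-11.054794, 21.823016], [16.108569, -27.992177]].
Δ = (10.0896, 4.5323), so (a, b)₂ = (7.7084, 5.7138).

(7.7084, 5.7138)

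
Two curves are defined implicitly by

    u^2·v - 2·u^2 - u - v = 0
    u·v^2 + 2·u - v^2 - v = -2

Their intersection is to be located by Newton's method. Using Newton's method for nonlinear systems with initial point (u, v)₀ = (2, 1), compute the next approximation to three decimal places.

(0.214, 0.357)

At (2, 1): F = (-7.000, 6.000).
Jacobian J = [[2·u·v - 4·u - 1, u^2 - 1], [v^2 + 2, 2·u·v - 2·v - 1]].
At the point, J = [[-5.000, 3.000], [3.000, 1.000]] (det J = -14.000).
Solving J·Δ = −F gives Δ = (-1.786, -0.643).
Then the next iterate is (u, v)₁ = (0.214, 0.357).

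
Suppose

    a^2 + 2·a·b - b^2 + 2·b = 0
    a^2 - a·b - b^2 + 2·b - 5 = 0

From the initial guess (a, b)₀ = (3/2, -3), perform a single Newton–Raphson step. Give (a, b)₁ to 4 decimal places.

At (3/2, -3): F = (-21.7500, -13.2500).
Jacobian J = [[2·a + 2·b, 2·a - 2·b + 2], [2·a - b, -a - 2·b + 2]].
At the point, J = [[-3.0000, 11.0000], [6.0000, 6.5000]] (det J = -85.5000).
Solving J·Δ = −F gives Δ = (0.0512, 1.9912).
Then the next iterate is (a, b)₁ = (1.5512, -1.0088).

(1.5512, -1.0088)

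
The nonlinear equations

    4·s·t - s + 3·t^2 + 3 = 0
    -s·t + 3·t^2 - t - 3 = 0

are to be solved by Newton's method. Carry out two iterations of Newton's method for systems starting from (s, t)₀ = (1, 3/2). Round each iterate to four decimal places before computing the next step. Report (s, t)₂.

(-1.8071, 0.8581)

At (1, 3/2): F = (14.7500, 0.7500).
Jacobian J = [[4·t - 1, 4·s + 6·t], [-t, -s + 6·t - 1]].
At the point, J = [[5.0000, 13.0000], [-1.5000, 7.0000]] (det J = 54.5000).
Solving J·Δ = −F gives Δ = (-1.7156, -0.4748).
Then the next iterate is (s, t)₁ = (-0.7156, 1.0252).
Round to (-0.7156, 1.0252) and repeat: F = (3.934173, -0.138462), J = [[3.1008, 3.2888], [-1.0252, 5.8668]].
Δ = (-1.0915, -0.1671), so (s, t)₂ = (-1.8071, 0.8581).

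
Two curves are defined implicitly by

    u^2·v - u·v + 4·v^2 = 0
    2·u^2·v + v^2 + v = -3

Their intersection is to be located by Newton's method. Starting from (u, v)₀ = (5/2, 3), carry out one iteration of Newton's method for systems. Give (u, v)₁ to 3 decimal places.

(1.605, 1.684)

At (5/2, 3): F = (47.250, 52.500).
Jacobian J = [[2·u·v - v, u^2 - u + 8·v], [4·u·v, 2·u^2 + 2·v + 1]].
At the point, J = [[12.000, 27.750], [30.000, 19.500]] (det J = -598.500).
Solving J·Δ = −F gives Δ = (-0.895, -1.316).
Then the next iterate is (u, v)₁ = (1.605, 1.684).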